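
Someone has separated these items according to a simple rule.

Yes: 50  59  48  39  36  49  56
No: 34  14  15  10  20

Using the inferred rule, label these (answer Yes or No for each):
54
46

Yes, Yes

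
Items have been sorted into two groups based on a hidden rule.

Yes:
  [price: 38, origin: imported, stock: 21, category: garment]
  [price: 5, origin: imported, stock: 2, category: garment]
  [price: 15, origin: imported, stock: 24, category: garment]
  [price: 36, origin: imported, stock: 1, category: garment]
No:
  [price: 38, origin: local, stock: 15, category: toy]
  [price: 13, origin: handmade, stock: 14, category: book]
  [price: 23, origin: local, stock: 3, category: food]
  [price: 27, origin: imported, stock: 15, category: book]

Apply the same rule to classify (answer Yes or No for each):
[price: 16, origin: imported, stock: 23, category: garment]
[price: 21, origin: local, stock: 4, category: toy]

Yes, No

One predicate separates the groups cleanly: category is garment.
[price: 16, origin: imported, stock: 23, category: garment] → category is garment → Yes.
[price: 21, origin: local, stock: 4, category: toy] → category is toy → No.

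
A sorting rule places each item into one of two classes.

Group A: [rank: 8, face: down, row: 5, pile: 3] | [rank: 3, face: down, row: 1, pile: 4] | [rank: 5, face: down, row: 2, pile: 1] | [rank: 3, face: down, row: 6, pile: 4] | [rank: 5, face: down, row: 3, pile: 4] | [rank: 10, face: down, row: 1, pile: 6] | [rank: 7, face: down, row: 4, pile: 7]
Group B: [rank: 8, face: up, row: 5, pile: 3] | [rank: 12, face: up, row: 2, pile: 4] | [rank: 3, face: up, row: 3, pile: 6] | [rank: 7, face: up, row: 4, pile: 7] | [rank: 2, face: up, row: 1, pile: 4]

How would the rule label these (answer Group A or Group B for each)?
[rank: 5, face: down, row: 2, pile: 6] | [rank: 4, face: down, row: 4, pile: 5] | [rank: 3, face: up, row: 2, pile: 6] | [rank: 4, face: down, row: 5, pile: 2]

The simplest hypothesis consistent with all the labels is: face is down.
Group A: [rank: 5, face: down, row: 2, pile: 6], since face is down. Group A: [rank: 4, face: down, row: 4, pile: 5], since face is down. Group B: [rank: 3, face: up, row: 2, pile: 6], since face is up. Group A: [rank: 4, face: down, row: 5, pile: 2], since face is down.

Group A, Group A, Group B, Group A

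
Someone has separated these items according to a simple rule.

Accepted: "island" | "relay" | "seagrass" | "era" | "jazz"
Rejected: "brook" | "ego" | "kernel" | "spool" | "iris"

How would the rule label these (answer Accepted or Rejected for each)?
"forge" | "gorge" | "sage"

Rejected, Rejected, Accepted

A rule that fits every label: contains 'a' — true of each 'Accepted' example, false of each 'Rejected' one.
"forge" → no 'a' → Rejected.
"gorge" → no 'a' → Rejected.
"sage" → has 'a' → Accepted.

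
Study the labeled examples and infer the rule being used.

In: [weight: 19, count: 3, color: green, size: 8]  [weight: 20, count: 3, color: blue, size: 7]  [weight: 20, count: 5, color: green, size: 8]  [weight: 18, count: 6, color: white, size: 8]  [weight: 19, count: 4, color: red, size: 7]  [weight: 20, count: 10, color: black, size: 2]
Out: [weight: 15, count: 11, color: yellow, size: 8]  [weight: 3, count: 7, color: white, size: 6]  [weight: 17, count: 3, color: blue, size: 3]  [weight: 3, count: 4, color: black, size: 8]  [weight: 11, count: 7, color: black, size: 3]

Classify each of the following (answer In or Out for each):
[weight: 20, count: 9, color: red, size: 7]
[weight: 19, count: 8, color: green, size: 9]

In, In

One predicate separates the groups cleanly: weight ≥ 18.
In: [weight: 20, count: 9, color: red, size: 7], since weight = 20. In: [weight: 19, count: 8, color: green, size: 9], since weight = 19.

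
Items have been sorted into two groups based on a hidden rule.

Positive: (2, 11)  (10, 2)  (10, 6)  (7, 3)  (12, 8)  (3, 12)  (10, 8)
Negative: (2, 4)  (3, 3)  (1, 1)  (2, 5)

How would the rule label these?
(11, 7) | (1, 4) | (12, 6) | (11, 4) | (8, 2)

Positive, Negative, Positive, Positive, Positive

Rule: sum ≥ 10. This holds for each 'Positive' example and fails for each 'Negative' one.
(11, 7): 11+7 = 18 — qualifies, so Positive.
(1, 4): 1+4 = 5 — doesn't match, so Negative.
(12, 6): 12+6 = 18 — qualifies, so Positive.
(11, 4): 11+4 = 15 — qualifies, so Positive.
(8, 2): 8+2 = 10 — qualifies, so Positive.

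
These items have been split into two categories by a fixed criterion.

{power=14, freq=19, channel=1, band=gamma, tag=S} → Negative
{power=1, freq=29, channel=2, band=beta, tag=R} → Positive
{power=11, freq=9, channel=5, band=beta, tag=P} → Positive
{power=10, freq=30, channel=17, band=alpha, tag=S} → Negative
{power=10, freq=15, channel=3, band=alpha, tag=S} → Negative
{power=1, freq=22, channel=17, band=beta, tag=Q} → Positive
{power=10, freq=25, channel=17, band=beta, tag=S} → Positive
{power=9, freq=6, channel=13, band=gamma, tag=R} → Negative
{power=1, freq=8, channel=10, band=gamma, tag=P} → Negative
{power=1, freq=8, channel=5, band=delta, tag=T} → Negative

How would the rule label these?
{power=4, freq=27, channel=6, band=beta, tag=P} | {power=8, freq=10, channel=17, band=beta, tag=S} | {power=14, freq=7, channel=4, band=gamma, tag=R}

Positive, Positive, Negative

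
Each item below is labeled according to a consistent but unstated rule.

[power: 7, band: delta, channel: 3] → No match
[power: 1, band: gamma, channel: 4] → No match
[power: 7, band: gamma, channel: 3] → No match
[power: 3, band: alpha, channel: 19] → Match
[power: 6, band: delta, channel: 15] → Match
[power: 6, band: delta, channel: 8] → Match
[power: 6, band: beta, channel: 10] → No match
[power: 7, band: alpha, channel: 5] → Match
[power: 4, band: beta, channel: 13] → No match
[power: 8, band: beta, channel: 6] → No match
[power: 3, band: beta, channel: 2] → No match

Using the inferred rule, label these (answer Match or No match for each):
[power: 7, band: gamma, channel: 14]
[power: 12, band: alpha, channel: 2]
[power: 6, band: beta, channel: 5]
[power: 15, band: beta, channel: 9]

The classifier is using: band is not beta AND channel ≥ 5.
[power: 7, band: gamma, channel: 14]: band is gamma, channel = 14, fits → Match. [power: 12, band: alpha, channel: 2]: band is alpha, channel = 2, doesn't qualify → No match. [power: 6, band: beta, channel: 5]: band is beta, channel = 5, doesn't qualify → No match. [power: 15, band: beta, channel: 9]: band is beta, channel = 9, doesn't qualify → No match.

Match, No match, No match, No match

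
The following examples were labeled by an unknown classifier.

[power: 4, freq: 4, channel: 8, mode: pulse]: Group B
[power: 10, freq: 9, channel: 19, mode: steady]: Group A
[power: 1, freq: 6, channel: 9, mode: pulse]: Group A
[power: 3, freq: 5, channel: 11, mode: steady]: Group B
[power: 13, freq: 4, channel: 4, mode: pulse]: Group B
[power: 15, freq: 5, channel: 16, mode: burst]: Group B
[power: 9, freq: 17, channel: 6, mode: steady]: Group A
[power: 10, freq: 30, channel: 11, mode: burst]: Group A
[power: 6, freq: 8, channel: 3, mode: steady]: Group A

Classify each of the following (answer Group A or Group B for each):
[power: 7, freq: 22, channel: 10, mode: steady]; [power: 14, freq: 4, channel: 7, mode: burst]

The simplest hypothesis consistent with all the labels is: freq ≥ 6.
[power: 7, freq: 22, channel: 10, mode: steady] — freq = 22, hence Group A.
[power: 14, freq: 4, channel: 7, mode: burst] — freq = 4, hence Group B.

Group A, Group B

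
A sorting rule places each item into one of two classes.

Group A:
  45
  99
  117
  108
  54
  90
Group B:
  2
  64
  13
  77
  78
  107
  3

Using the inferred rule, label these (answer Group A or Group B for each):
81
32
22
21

Rule: multiple of 9. This holds for each 'Group A' example and fails for each 'Group B' one.
81 → 81 = 9·9 → Group A.
32 → 32 = 9·3 + 5 → Group B.
22 → 22 = 9·2 + 4 → Group B.
21 → 21 = 9·2 + 3 → Group B.

Group A, Group B, Group B, Group B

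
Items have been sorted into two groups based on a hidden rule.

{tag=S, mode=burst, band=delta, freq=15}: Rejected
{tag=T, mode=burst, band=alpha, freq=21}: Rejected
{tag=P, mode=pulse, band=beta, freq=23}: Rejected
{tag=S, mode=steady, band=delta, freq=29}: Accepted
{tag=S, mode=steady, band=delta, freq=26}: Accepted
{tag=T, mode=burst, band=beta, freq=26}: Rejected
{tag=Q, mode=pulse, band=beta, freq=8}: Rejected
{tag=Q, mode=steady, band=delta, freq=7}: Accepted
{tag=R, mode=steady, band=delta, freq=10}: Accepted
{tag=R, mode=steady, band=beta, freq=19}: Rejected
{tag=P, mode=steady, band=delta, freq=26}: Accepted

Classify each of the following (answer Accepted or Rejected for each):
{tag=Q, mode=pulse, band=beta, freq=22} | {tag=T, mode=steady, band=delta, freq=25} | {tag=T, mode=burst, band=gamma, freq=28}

Rejected, Accepted, Rejected

The rule appears to be: mode is steady AND band is delta.
{tag=Q, mode=pulse, band=beta, freq=22}: mode is pulse, band is beta, doesn't match → Rejected. {tag=T, mode=steady, band=delta, freq=25}: mode is steady, band is delta, meets the rule → Accepted. {tag=T, mode=burst, band=gamma, freq=28}: mode is burst, band is gamma, doesn't match → Rejected.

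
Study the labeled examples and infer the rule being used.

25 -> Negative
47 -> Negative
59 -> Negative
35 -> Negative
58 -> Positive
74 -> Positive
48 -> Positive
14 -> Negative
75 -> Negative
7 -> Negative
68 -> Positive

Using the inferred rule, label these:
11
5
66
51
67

Negative, Negative, Positive, Negative, Negative

Every 'Positive' example satisfies: even AND at least 25. None of the 'Negative' examples do.
11: 11 is odd, 11 < 25, does not satisfy this → Negative. 5: 5 is odd, 5 < 25, does not satisfy this → Negative. 66: 66 is even, 66 ≥ 25, fits → Positive. 51: 51 is odd, 51 ≥ 25, does not satisfy this → Negative. 67: 67 is odd, 67 ≥ 25, does not satisfy this → Negative.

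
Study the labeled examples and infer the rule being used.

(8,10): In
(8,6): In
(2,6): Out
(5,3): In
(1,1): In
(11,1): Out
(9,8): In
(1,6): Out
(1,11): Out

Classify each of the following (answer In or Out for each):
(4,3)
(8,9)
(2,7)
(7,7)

In, In, Out, In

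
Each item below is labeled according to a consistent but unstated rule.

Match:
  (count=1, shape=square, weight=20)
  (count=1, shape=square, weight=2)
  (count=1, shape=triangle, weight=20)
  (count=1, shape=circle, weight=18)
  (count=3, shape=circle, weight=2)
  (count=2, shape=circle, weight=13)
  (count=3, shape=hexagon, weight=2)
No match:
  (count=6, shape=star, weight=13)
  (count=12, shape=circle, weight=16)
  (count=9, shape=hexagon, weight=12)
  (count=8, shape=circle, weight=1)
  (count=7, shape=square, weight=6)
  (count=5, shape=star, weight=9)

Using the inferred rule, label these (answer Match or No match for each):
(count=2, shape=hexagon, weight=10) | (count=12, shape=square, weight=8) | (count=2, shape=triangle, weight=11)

Rule: count ≤ 3. This holds for each 'Match' example and fails for each 'No match' one.
(count=2, shape=hexagon, weight=10): Match (count = 2).
(count=12, shape=square, weight=8): No match (count = 12).
(count=2, shape=triangle, weight=11): Match (count = 2).

Match, No match, Match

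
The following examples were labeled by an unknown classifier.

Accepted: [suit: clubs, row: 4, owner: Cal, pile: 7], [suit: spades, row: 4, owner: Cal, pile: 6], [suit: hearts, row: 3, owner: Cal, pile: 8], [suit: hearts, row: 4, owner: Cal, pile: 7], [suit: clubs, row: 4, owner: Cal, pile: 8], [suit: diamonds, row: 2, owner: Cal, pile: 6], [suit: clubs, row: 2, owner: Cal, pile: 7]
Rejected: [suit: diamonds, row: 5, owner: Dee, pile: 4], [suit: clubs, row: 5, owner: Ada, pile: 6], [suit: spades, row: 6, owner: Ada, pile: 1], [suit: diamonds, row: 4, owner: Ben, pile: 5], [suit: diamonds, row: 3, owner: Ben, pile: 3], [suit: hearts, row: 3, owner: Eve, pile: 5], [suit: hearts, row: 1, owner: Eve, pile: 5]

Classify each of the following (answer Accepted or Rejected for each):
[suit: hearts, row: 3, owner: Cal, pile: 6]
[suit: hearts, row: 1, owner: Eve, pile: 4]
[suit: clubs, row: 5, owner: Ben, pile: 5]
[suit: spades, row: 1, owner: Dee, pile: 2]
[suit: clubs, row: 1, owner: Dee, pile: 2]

Looking at the examples, the only property every 'Accepted' case has and every 'Rejected' case lacks is: owner is Cal.
[suit: hearts, row: 3, owner: Cal, pile: 6]: owner is Cal, satisfies this → Accepted. [suit: hearts, row: 1, owner: Eve, pile: 4]: owner is Eve, does not satisfy this → Rejected. [suit: clubs, row: 5, owner: Ben, pile: 5]: owner is Ben, does not satisfy this → Rejected. [suit: spades, row: 1, owner: Dee, pile: 2]: owner is Dee, does not satisfy this → Rejected. [suit: clubs, row: 1, owner: Dee, pile: 2]: owner is Dee, does not satisfy this → Rejected.

Accepted, Rejected, Rejected, Rejected, Rejected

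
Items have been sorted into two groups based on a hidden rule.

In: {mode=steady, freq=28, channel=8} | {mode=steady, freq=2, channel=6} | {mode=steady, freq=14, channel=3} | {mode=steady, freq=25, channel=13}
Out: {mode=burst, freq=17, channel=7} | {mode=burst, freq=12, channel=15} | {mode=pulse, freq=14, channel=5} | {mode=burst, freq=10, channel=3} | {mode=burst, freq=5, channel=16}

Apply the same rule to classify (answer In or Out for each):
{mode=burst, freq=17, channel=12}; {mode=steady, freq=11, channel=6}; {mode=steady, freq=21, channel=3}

Out, In, In

Looking at the examples, the only property every 'In' case has and every 'Out' case lacks is: mode is steady.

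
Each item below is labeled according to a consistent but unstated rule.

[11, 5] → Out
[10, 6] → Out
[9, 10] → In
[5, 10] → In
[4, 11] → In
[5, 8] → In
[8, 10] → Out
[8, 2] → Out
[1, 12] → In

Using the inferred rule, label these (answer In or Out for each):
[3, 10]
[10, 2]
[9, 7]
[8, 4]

In, Out, Out, Out

Checking candidate rules against both groups, what survives is: sum is odd.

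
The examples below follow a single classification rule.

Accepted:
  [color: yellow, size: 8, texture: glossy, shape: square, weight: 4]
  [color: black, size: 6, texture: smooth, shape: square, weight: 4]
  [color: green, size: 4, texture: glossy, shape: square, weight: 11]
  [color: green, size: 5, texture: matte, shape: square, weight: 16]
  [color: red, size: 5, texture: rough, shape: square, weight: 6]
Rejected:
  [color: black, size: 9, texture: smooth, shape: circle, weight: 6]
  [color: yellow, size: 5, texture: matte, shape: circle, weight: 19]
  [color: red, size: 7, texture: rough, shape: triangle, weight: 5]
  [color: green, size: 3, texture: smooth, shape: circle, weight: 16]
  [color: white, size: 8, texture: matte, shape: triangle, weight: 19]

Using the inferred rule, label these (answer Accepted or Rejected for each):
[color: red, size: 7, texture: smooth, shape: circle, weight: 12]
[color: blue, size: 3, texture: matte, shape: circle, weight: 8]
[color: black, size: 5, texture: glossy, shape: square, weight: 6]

Checking candidate rules against both groups, what survives is: shape is square.
[color: red, size: 7, texture: smooth, shape: circle, weight: 12]: shape is circle — does not fit, so Rejected. [color: blue, size: 3, texture: matte, shape: circle, weight: 8]: shape is circle — does not fit, so Rejected. [color: black, size: 5, texture: glossy, shape: square, weight: 6]: shape is square — checks out, so Accepted.

Rejected, Rejected, Accepted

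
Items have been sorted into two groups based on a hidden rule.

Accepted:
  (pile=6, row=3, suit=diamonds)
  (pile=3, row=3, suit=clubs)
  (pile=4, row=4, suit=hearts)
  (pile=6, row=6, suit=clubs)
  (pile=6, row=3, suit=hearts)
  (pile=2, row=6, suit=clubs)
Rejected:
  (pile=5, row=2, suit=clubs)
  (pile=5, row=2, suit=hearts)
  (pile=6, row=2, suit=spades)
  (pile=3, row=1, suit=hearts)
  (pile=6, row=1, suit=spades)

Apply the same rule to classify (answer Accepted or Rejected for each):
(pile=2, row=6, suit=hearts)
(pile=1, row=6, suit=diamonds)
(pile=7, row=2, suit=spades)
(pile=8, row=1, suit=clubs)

Accepted, Accepted, Rejected, Rejected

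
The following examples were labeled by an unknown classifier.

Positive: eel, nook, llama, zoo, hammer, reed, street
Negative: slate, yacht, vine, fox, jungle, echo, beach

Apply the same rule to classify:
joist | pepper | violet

Negative, Positive, Negative

Rule: has a double letter. This holds for each 'Positive' example and fails for each 'Negative' one.
joist: no doubled letter — doesn't match, so Negative. pepper: 'pp' doubled — matches, so Positive. violet: no doubled letter — doesn't match, so Negative.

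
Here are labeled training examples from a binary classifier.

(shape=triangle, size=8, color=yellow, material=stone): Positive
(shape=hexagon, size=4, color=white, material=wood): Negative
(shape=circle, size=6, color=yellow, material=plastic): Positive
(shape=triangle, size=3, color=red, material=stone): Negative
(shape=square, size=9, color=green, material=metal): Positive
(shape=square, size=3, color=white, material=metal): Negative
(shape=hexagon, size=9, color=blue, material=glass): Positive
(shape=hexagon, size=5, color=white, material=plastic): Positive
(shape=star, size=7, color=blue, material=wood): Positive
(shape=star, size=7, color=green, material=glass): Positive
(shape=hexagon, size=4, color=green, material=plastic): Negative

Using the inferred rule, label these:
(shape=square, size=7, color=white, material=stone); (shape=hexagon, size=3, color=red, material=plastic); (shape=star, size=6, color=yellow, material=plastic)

Positive, Negative, Positive

The common property of the 'Positive' items is: size ≥ 5. No 'Negative' item has it.
(shape=square, size=7, color=white, material=stone) — size = 7, hence Positive.
(shape=hexagon, size=3, color=red, material=plastic) — size = 3, hence Negative.
(shape=star, size=6, color=yellow, material=plastic) — size = 6, hence Positive.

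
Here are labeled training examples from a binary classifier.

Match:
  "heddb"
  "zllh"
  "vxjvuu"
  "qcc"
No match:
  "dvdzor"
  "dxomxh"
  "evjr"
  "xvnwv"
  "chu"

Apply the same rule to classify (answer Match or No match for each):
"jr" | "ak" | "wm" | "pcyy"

No match, No match, No match, Match

A rule that fits every label: has a double letter — true of each 'Match' example, false of each 'No match' one.
"jr": no doubled letter — fails this test, so No match.
"ak": no doubled letter — fails this test, so No match.
"wm": no doubled letter — fails this test, so No match.
"pcyy": 'yy' doubled — fits, so Match.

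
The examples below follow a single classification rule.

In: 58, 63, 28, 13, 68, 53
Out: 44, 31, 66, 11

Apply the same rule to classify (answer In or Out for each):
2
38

All 'In' examples share one property — ≡ 3 (mod 5) — and every 'Out' example lacks it.
2 — 2 mod 5 = 2, hence Out.
38 — 38 mod 5 = 3, hence In.

Out, In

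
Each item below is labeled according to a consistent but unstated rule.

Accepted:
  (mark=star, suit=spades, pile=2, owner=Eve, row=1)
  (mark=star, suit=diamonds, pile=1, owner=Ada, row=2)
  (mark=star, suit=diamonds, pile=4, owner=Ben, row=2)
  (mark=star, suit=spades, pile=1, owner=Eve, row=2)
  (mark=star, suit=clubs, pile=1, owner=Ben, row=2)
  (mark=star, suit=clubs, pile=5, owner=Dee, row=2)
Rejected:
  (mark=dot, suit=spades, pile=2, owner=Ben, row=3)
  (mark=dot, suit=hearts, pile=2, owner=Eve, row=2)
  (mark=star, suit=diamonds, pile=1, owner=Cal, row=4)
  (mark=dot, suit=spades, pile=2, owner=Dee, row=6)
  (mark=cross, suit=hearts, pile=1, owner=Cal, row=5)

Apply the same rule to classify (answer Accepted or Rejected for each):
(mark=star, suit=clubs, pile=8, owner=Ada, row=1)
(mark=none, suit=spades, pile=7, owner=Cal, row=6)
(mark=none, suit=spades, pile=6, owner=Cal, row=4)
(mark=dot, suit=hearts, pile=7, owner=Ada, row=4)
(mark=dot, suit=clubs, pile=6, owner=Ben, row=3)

The common property of the 'Accepted' items is: mark is star AND row ≤ 2. No 'Rejected' item has it.

Accepted, Rejected, Rejected, Rejected, Rejected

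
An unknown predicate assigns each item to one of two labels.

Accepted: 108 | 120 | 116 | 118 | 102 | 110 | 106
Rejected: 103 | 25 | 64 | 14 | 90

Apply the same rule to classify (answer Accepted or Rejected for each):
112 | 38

Accepted, Rejected

All 'Accepted' examples share one property — even AND at least 102 — and every 'Rejected' example lacks it.
112: 112 is even, 112 ≥ 102, passes → Accepted. 38: 38 is even, 38 < 102, does not fit → Rejected.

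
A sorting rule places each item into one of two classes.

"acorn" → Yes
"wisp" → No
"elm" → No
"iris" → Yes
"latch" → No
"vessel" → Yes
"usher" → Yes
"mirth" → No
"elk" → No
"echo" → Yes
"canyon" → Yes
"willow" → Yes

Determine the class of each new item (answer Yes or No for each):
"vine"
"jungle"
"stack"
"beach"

The classifier is using: has ≥ 2 vowels.
"vine": 2 vowels — fits, so Yes. "jungle": 2 vowels — fits, so Yes. "stack": 1 vowel — doesn't qualify, so No. "beach": 2 vowels — fits, so Yes.

Yes, Yes, No, Yes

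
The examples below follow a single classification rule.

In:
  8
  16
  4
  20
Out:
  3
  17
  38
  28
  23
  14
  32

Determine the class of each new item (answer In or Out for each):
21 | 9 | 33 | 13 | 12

Out, Out, Out, Out, In

The simplest hypothesis consistent with all the labels is: multiple of 4 AND at most 20.
Out: 21, since 21 = 4·5 + 1, 21 > 20. Out: 9, since 9 = 4·2 + 1, 9 ≤ 20. Out: 33, since 33 = 4·8 + 1, 33 > 20. Out: 13, since 13 = 4·3 + 1, 13 ≤ 20. In: 12, since 12 = 4·3, 12 ≤ 20.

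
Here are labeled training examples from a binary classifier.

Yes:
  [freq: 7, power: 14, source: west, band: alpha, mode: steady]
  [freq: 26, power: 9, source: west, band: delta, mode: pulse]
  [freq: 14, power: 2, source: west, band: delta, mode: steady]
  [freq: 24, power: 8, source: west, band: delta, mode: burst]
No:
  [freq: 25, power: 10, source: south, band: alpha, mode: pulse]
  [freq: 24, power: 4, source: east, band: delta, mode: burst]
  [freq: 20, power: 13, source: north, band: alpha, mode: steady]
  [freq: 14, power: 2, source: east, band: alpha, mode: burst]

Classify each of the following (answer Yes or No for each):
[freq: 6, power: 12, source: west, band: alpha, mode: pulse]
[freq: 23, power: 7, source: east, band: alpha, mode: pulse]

Checking candidate rules against both groups, what survives is: source is west.

Yes, No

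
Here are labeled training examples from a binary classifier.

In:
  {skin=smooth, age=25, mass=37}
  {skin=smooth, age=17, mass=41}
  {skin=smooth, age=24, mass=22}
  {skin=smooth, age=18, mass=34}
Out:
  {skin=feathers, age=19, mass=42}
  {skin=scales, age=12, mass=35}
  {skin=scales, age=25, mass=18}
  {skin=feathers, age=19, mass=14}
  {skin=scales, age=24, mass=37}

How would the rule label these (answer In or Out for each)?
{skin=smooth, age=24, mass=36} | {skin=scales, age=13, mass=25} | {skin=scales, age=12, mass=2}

Rule: skin is smooth. This holds for each 'In' example and fails for each 'Out' one.
{skin=smooth, age=24, mass=36}: skin is smooth, checks out → In.
{skin=scales, age=13, mass=25}: skin is scales, does not satisfy this → Out.
{skin=scales, age=12, mass=2}: skin is scales, does not satisfy this → Out.

In, Out, Out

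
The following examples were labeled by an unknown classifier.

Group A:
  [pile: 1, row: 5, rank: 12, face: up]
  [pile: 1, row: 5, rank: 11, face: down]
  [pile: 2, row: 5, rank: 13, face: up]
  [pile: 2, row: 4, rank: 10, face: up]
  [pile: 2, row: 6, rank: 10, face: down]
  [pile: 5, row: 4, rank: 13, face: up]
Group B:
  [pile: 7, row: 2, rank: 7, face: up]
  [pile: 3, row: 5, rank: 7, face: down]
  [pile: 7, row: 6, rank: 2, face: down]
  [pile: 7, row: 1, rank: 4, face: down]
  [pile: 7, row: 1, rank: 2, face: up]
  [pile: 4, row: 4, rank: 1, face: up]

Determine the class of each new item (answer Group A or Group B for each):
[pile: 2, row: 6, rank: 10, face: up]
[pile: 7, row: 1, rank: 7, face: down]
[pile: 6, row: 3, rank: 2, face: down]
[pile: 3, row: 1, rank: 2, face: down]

Group A, Group B, Group B, Group B

'Group A' ⟺ rank ≥ 10.
[pile: 2, row: 6, rank: 10, face: up] — rank = 10, hence Group A.
[pile: 7, row: 1, rank: 7, face: down] — rank = 7, hence Group B.
[pile: 6, row: 3, rank: 2, face: down] — rank = 2, hence Group B.
[pile: 3, row: 1, rank: 2, face: down] — rank = 2, hence Group B.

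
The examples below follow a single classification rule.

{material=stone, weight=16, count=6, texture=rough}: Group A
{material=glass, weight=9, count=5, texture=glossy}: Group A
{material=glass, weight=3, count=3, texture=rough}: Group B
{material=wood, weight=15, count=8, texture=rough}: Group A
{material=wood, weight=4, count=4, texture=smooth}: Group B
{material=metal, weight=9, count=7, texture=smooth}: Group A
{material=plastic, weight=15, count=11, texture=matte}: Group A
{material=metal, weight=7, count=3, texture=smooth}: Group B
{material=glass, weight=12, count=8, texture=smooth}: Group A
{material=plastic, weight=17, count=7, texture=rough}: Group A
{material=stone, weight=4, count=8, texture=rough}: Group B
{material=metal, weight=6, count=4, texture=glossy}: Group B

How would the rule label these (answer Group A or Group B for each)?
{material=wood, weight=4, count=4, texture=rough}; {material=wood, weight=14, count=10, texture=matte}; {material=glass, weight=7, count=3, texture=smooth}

The distinguishing property — weight ≥ 9 — holds for all the 'Group A' cases and none of the 'Group B' cases.
{material=wood, weight=4, count=4, texture=rough} — weight = 4, hence Group B. {material=wood, weight=14, count=10, texture=matte} — weight = 14, hence Group A. {material=glass, weight=7, count=3, texture=smooth} — weight = 7, hence Group B.

Group B, Group A, Group B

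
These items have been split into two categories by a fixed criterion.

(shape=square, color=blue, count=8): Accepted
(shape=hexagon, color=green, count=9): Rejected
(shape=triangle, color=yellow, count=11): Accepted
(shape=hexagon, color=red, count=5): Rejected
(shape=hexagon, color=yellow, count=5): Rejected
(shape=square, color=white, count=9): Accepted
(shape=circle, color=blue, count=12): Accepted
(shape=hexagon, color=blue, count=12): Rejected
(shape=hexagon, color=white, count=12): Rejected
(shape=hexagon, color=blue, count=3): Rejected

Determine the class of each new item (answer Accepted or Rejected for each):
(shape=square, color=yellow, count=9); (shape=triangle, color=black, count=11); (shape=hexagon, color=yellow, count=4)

Accepted, Accepted, Rejected

'Accepted' ⟺ shape is not hexagon.
(shape=square, color=yellow, count=9): Accepted (shape is square).
(shape=triangle, color=black, count=11): Accepted (shape is triangle).
(shape=hexagon, color=yellow, count=4): Rejected (shape is hexagon).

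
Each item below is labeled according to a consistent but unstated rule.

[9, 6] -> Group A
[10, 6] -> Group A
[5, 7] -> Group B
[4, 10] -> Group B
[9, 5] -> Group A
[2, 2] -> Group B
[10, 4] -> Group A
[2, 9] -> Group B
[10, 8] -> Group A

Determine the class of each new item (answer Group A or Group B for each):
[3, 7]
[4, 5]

Group B, Group B

The pattern is that an item is 'Group A' exactly when: first > second.
Group B: [3, 7], since 3 < 7. Group B: [4, 5], since 4 < 5.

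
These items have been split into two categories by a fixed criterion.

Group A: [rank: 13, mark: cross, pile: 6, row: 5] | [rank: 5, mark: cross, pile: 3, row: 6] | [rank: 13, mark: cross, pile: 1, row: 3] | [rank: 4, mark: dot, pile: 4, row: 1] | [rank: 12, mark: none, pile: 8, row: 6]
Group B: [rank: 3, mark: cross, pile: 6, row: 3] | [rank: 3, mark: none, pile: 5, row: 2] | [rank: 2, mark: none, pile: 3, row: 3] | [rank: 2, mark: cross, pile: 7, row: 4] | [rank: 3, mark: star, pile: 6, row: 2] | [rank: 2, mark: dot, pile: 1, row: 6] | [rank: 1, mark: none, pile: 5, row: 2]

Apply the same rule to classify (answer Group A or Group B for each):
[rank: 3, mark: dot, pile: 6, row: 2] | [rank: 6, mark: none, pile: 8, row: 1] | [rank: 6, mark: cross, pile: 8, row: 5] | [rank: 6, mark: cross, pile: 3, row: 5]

One predicate separates the groups cleanly: rank ≥ 4.
Group B: [rank: 3, mark: dot, pile: 6, row: 2], since rank = 3.
Group A: [rank: 6, mark: none, pile: 8, row: 1], since rank = 6.
Group A: [rank: 6, mark: cross, pile: 8, row: 5], since rank = 6.
Group A: [rank: 6, mark: cross, pile: 3, row: 5], since rank = 6.

Group B, Group A, Group A, Group A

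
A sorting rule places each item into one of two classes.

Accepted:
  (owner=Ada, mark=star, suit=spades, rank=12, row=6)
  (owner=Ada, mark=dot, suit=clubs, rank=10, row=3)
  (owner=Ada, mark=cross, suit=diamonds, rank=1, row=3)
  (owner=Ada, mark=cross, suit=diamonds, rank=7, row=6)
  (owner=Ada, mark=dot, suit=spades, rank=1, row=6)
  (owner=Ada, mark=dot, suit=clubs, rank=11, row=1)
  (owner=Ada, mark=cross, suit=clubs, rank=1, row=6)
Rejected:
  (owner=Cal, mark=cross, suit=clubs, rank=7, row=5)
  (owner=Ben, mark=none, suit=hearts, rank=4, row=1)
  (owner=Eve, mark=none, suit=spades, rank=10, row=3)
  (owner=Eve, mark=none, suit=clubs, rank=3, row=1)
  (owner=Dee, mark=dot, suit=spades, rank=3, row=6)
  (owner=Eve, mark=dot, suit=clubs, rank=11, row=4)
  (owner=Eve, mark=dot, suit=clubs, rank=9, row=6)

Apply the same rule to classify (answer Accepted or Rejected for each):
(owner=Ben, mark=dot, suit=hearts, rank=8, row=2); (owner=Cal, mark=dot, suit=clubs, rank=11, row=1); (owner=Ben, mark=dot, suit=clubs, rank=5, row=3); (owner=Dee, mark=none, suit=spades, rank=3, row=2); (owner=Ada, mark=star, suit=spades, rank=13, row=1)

Rejected, Rejected, Rejected, Rejected, Accepted

Looking at the examples, the only property every 'Accepted' case has and every 'Rejected' case lacks is: owner is Ada.
(owner=Ben, mark=dot, suit=hearts, rank=8, row=2): owner is Ben — does not fit, so Rejected.
(owner=Cal, mark=dot, suit=clubs, rank=11, row=1): owner is Cal — does not fit, so Rejected.
(owner=Ben, mark=dot, suit=clubs, rank=5, row=3): owner is Ben — does not fit, so Rejected.
(owner=Dee, mark=none, suit=spades, rank=3, row=2): owner is Dee — does not fit, so Rejected.
(owner=Ada, mark=star, suit=spades, rank=13, row=1): owner is Ada — fits, so Accepted.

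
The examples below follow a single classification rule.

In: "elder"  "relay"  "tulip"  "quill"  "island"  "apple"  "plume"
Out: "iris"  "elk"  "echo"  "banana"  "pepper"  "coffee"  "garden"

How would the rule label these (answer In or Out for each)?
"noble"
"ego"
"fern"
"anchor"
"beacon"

In, Out, Out, Out, Out

The distinguishing property — length ≥ 4 AND contains 'l' — holds for all the 'In' cases and none of the 'Out' cases.
"noble": length 5, has 'l' — satisfies this, so In. "ego": length 3, no 'l' — does not fit, so Out. "fern": length 4, no 'l' — does not fit, so Out. "anchor": length 6, no 'l' — does not fit, so Out. "beacon": length 6, no 'l' — does not fit, so Out.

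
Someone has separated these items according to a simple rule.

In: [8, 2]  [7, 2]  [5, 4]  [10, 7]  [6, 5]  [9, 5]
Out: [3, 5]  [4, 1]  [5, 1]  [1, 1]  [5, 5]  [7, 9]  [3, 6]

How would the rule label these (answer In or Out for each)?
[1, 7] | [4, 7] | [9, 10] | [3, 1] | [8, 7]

One predicate separates the groups cleanly: first > second AND sum ≥ 8.
[1, 7]: 1 < 7, 1+7 = 8, doesn't match → Out.
[4, 7]: 4 < 7, 4+7 = 11, doesn't match → Out.
[9, 10]: 9 < 10, 9+10 = 19, doesn't match → Out.
[3, 1]: 3 > 1, 3+1 = 4, doesn't match → Out.
[8, 7]: 8 > 7, 8+7 = 15, qualifies → In.

Out, Out, Out, Out, In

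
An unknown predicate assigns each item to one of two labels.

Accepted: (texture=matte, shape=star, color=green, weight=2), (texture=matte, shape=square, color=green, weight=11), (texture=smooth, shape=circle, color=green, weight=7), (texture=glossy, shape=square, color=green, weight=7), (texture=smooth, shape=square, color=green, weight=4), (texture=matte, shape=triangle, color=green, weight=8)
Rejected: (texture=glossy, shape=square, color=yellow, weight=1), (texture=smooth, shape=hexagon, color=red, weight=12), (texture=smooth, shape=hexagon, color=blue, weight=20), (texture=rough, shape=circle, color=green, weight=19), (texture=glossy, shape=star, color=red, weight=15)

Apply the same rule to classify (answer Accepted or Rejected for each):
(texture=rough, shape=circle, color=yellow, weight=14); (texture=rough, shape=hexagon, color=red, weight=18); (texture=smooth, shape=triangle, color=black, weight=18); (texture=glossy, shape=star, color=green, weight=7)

The rule appears to be: color is green AND weight ≤ 11.

Rejected, Rejected, Rejected, Accepted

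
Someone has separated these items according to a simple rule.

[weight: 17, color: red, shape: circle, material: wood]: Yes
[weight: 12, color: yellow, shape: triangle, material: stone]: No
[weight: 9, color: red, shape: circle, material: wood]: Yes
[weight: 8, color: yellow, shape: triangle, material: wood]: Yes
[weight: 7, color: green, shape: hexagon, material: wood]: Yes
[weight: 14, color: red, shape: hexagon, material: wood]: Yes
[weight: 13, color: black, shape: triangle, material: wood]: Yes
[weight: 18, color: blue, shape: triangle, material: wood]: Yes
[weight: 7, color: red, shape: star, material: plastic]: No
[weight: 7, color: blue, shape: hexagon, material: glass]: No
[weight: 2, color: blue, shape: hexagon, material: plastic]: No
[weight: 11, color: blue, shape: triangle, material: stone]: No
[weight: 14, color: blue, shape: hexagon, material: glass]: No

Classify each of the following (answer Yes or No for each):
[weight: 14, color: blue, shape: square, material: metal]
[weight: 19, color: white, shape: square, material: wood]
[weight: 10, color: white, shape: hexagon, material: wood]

No, Yes, Yes

'Yes' ⟺ material is wood.
[weight: 14, color: blue, shape: square, material: metal]: material is metal — doesn't qualify, so No.
[weight: 19, color: white, shape: square, material: wood]: material is wood — matches, so Yes.
[weight: 10, color: white, shape: hexagon, material: wood]: material is wood — matches, so Yes.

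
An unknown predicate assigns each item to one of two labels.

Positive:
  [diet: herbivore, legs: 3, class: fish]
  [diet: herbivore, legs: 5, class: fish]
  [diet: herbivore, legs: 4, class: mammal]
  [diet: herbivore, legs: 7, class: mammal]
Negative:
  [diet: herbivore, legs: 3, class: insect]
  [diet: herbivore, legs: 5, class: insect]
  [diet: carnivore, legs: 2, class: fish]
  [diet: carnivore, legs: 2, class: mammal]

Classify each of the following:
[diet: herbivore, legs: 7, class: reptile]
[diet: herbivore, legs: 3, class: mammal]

Positive, Positive

The distinguishing property — diet is herbivore AND class is not insect — holds for all the 'Positive' cases and none of the 'Negative' cases.
[diet: herbivore, legs: 7, class: reptile] → diet is herbivore, class is reptile → Positive.
[diet: herbivore, legs: 3, class: mammal] → diet is herbivore, class is mammal → Positive.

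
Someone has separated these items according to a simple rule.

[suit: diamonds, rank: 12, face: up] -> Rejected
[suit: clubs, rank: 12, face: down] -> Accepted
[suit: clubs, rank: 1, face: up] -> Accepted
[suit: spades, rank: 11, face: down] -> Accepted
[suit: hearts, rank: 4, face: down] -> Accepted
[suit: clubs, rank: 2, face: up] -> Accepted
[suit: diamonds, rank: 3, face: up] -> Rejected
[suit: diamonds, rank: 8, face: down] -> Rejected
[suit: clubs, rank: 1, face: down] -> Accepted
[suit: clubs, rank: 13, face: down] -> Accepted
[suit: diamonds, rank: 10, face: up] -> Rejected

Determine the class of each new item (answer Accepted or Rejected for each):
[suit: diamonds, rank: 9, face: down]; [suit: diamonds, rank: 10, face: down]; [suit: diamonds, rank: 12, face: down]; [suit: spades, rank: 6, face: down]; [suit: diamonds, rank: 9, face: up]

Rejected, Rejected, Rejected, Accepted, Rejected

Looking at the examples, the only property every 'Accepted' case has and every 'Rejected' case lacks is: suit is not diamonds.
Rejected: [suit: diamonds, rank: 9, face: down], since suit is diamonds. Rejected: [suit: diamonds, rank: 10, face: down], since suit is diamonds. Rejected: [suit: diamonds, rank: 12, face: down], since suit is diamonds. Accepted: [suit: spades, rank: 6, face: down], since suit is spades. Rejected: [suit: diamonds, rank: 9, face: up], since suit is diamonds.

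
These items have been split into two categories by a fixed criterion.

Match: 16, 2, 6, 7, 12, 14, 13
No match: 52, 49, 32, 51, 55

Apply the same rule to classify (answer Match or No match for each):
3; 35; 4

Rule: at most 16. This holds for each 'Match' example and fails for each 'No match' one.

Match, No match, Match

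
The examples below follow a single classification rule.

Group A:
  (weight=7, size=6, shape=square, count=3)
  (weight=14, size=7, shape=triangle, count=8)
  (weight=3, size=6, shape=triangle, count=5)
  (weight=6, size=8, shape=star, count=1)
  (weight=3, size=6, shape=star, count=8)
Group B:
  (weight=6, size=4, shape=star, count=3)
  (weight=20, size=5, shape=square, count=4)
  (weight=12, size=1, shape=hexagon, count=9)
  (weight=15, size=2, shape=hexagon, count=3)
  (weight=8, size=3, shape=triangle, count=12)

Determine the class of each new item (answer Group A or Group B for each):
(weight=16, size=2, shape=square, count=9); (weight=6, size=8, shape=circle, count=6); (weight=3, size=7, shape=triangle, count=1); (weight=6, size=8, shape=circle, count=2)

Group B, Group A, Group A, Group A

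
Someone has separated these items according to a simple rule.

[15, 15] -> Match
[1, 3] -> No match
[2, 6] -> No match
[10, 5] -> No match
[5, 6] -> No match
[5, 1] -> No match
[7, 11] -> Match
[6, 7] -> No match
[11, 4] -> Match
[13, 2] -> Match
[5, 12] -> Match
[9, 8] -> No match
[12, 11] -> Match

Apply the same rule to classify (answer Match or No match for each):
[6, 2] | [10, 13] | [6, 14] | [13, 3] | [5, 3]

No match, Match, Match, Match, No match

The distinguishing property — max ≥ 11 — holds for all the 'Match' cases and none of the 'No match' cases.
[6, 2] → max 6 → No match. [10, 13] → max 13 → Match. [6, 14] → max 14 → Match. [13, 3] → max 13 → Match. [5, 3] → max 5 → No match.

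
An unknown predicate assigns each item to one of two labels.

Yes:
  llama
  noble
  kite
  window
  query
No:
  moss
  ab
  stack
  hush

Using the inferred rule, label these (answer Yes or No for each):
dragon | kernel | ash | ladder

Yes, Yes, No, Yes

The pattern is that an item is 'Yes' exactly when: has ≥ 2 vowels.
dragon — 2 vowels, hence Yes. kernel — 2 vowels, hence Yes. ash — 1 vowel, hence No. ladder — 2 vowels, hence Yes.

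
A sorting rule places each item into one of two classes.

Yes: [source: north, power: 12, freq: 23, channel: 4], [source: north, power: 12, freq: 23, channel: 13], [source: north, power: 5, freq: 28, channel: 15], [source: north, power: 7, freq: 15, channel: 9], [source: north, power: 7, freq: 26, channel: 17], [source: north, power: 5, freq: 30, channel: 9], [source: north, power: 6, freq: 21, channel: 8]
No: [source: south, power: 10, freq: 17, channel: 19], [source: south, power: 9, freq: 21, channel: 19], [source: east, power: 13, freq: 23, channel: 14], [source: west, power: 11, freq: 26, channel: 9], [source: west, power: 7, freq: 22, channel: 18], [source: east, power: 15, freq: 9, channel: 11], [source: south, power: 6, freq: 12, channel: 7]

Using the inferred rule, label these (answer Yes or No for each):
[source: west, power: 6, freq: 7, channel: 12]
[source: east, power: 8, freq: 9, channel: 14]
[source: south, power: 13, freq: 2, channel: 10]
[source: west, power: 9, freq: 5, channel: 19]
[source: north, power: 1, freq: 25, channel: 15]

All 'Yes' examples share one property — source is north — and every 'No' example lacks it.
[source: west, power: 6, freq: 7, channel: 12] — source is west, hence No.
[source: east, power: 8, freq: 9, channel: 14] — source is east, hence No.
[source: south, power: 13, freq: 2, channel: 10] — source is south, hence No.
[source: west, power: 9, freq: 5, channel: 19] — source is west, hence No.
[source: north, power: 1, freq: 25, channel: 15] — source is north, hence Yes.

No, No, No, No, Yes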